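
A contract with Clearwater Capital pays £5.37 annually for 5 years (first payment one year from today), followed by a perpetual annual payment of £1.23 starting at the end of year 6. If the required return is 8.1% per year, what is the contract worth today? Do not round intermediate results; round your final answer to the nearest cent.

PV of 5-year annuity: £5.37 × [1 − (1+0.081)^−5] / 0.081 = 21.38446
Perpetuity value at year 5: £1.23 / 0.081 = 15.18519
PV of perpetuity: 15.18519 / (1+0.081)^5 = 10.28707
Total PV = 21.38446 + 10.28707 = 31.67153

£31.67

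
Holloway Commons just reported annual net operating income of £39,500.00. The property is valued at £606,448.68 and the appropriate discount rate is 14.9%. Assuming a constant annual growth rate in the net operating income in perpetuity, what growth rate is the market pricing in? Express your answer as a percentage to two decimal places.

P = D₀(1+g)/(r−g) ⇒ P(r−g) = D₀(1+g) ⇒ g(P+D₀) = P·r − D₀
g = (P·r − D₀)/(P + D₀) = (£606,448.68×0.149 − £39,500.00) / (£606,448.68 + £39,500.00) = 0.078738

7.87%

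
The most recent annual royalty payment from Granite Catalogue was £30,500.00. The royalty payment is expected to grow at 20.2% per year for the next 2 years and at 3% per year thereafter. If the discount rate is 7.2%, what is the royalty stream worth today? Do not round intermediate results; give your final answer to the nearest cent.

£1012932.75

D_1 = 36661.00000
D_2 = 44066.52200
Terminal value at year 2: TV = D_2×(1+g_2)/(r−g_2) = 45388.51766/0.042 = 1080678.99190
P_0 = D_1/(1+r)^1 + D_2/(1+r)^2 + TV/(1+r)^2
    = 34198.69403 + 38345.92372 + 940388.12923 = 1012932.74698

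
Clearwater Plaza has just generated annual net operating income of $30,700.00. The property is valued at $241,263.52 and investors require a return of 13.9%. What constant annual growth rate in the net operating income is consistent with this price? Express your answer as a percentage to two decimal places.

P = D₀(1+g)/(r−g) ⇒ P(r−g) = D₀(1+g) ⇒ g(P+D₀) = P·r − D₀
g = (P·r − D₀)/(P + D₀) = ($241,263.52×0.139 − $30,700.00) / ($241,263.52 + $30,700.00) = 0.010427

1.04%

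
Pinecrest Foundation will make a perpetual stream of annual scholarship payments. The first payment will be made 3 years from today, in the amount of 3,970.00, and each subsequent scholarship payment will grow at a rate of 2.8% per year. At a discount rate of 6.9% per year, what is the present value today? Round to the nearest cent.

84732.74

Value at end of year 2: C₁ / (r − g) = 3,970.00 / (0.069 − 0.028) = 96,829.2683
Discount to today: PV = 96,829.2683 / (1 + 0.069)^2 = 96,829.2683 / 1.142761 = 84,732.74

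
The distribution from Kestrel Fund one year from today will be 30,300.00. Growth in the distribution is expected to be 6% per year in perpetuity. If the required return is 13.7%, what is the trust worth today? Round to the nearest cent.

Growing perpetuity: P = D₁ / (r − g) = 30,300.0000 / (0.137 − 0.06) = 393,506.49

393506.49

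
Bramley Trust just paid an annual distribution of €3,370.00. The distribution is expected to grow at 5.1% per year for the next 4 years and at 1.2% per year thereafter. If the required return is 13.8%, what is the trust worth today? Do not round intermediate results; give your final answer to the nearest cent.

D_1 = 3541.87000
D_2 = 3722.50537
D_3 = 3912.35314
D_4 = 4111.88315
Terminal value at year 4: TV = D_4×(1+g_2)/(r−g_2) = 4161.22575/0.126 = 33025.60121
P_0 = D_1/(1+r)^1 + D_2/(1+r)^2 + D_3/(1+r)^3 + D_4/(1+r)^4 + TV/(1+r)^4
    = 3112.36380 + 2874.42386 + 2654.67441 + 2451.72478 + 19691.63078 = 30784.81762

€30784.82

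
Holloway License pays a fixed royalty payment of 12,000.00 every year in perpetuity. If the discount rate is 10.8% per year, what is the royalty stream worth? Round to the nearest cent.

Level perpetuity: PV = C / r = 12,000.00 / 0.108 = 111,111.11

111111.11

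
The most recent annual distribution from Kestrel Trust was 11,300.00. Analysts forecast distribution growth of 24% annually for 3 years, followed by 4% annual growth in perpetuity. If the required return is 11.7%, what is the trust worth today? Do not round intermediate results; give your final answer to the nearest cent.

D_1 = 14012.00000
D_2 = 17374.88000
D_3 = 21544.85120
Terminal value at year 3: TV = D_3×(1+g_2)/(r−g_2) = 22406.64525/0.077 = 290995.39283
P_0 = D_1/(1+r)^1 + D_2/(1+r)^2 + D_3/(1+r)^3 + TV/(1+r)^3
    = 12544.31513 + 13925.64974 + 15459.09192 + 208798.12469 = 250727.18148

250727.18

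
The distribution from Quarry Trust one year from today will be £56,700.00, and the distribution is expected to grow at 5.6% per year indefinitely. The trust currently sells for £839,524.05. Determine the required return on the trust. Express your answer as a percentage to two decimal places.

P = D₁/(r − g) ⇒ r = D₁/P + g = £56,700.0000/£839,524.05 + 0.056 = 0.067538 + 0.056 = 0.123538

12.35%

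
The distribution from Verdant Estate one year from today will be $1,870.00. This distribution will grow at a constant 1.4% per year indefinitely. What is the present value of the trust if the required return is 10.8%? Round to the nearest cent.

$19893.62

Growing perpetuity: P = D₁ / (r − g) = $1,870.0000 / (0.108 − 0.014) = $19,893.62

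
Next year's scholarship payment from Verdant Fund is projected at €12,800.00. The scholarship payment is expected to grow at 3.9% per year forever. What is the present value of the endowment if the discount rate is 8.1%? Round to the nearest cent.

Growing perpetuity: P = D₁ / (r − g) = €12,800.0000 / (0.081 − 0.039) = €304,761.90

€304761.90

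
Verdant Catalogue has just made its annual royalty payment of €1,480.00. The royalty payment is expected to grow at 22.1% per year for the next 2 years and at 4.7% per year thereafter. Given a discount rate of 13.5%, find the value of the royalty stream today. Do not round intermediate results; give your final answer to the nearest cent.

€23683.10

D_1 = 1807.08000
D_2 = 2206.44468
Terminal value at year 2: TV = D_2×(1+g_2)/(r−g_2) = 2310.14758/0.088 = 26251.67705
P_0 = D_1/(1+r)^1 + D_2/(1+r)^2 + TV/(1+r)^2
    = 1592.14097 + 1712.77896 + 20378.17698 = 23683.09692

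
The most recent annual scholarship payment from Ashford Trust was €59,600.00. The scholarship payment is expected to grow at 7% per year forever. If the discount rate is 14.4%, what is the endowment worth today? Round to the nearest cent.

€861783.78

D₁ = D₀ × (1 + g) = €59,600.00 × 1.07 = €63,772.0000
Growing perpetuity: P = D₁ / (r − g) = €63,772.0000 / (0.144 − 0.07) = €861,783.78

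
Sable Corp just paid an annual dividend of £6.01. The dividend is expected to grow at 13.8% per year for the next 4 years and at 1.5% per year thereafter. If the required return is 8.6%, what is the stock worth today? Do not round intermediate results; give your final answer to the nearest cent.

D_1 = 6.83938
D_2 = 7.78321
D_3 = 8.85730
D_4 = 10.07961
Terminal value at year 4: TV = D_4×(1+g_2)/(r−g_2) = 10.23080/0.071 = 144.09576
P_0 = D_1/(1+r)^1 + D_2/(1+r)^2 + D_3/(1+r)^3 + D_4/(1+r)^4 + TV/(1+r)^4
    = 6.29777 + 6.59932 + 6.91531 + 7.24643 + 103.59336 = 130.65220

£130.65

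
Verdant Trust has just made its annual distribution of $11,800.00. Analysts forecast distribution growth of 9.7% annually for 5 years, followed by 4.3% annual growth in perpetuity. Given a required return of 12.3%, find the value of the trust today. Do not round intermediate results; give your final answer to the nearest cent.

$191865.62

D_1 = 12944.60000
D_2 = 14200.22620
D_3 = 15577.64814
D_4 = 17088.68001
D_5 = 18746.28197
Terminal value at year 5: TV = D_5×(1+g_2)/(r−g_2) = 19552.37210/0.08 = 244404.65121
P_0 = D_1/(1+r)^1 + D_2/(1+r)^2 + D_3/(1+r)^3 + D_4/(1+r)^4 + D_5/(1+r)^5 + TV/(1+r)^5
    = 11526.80321 + 11259.93154 + 10999.23855 + 10744.58121 + 10495.81975 + 136839.25003 = 191865.62429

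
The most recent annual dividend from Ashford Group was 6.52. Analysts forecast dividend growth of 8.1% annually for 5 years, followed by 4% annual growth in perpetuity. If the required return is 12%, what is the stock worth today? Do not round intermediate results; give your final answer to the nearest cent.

100.34

D_1 = 7.04812
D_2 = 7.61902
D_3 = 8.23616
D_4 = 8.90329
D_5 = 9.62445
Terminal value at year 5: TV = D_5×(1+g_2)/(r−g_2) = 10.00943/0.08 = 125.11789
P_0 = D_1/(1+r)^1 + D_2/(1+r)^2 + D_3/(1+r)^3 + D_4/(1+r)^4 + D_5/(1+r)^5 + TV/(1+r)^5
    = 6.29296 + 6.07383 + 5.86233 + 5.65820 + 5.46117 + 70.99525 = 100.34376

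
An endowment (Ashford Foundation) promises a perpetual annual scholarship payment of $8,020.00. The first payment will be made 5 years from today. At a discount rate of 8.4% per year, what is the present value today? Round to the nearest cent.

$69147.73

Value at end of year 4: C / r = $8,020.00 / 0.084 = $95,476.1905
Discount to today: PV = $95,476.1905 / (1 + 0.084)^4 = $95,476.1905 / 1.380757 = $69,147.73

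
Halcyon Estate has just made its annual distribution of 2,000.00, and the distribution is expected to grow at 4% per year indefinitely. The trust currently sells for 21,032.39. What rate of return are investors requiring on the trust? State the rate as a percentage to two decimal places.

13.89%

D₁ = 2,000.00 × 1.04 = 2,080.0000
P = D₁/(r − g) ⇒ r = D₁/P + g = 2,080.0000/21,032.39 + 0.04 = 0.098895 + 0.04 = 0.138895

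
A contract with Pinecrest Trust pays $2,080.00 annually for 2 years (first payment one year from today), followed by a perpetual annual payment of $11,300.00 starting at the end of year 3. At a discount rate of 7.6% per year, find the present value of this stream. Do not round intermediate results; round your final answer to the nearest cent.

$132151.89

PV of 2-year annuity: $2,080.00 × [1 − (1+0.076)^−2] / 0.076 = 3729.63337
Perpetuity value at year 2: $11,300.00 / 0.076 = 148684.21053
PV of perpetuity: 148684.21053 / (1+0.076)^2 = 128422.26003
Total PV = 3729.63337 + 128422.26003 = 132151.89339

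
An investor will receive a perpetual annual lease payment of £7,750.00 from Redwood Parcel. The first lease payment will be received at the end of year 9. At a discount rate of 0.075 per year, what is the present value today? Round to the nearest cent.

Value at end of year 8: C / r = £7,750.00 / 0.075 = £103,333.3333
Discount to today: PV = £103,333.3333 / (1 + 0.075)^8 = £103,333.3333 / 1.783478 = £57,939.23

£57939.23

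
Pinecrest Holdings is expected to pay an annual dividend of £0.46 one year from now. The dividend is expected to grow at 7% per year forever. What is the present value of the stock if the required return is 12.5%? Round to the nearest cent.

Growing perpetuity: P = D₁ / (r − g) = £0.4600 / (0.125 − 0.07) = £8.36

£8.36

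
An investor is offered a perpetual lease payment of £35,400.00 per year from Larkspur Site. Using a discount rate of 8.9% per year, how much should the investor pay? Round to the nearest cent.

Level perpetuity: PV = C / r = £35,400.00 / 0.089 = £397,752.81

£397752.81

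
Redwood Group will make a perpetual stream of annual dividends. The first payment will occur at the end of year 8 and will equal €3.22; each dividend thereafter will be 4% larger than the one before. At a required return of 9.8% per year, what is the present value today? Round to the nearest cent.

Value at end of year 7: C₁ / (r − g) = €3.22 / (0.098 − 0.04) = €55.5172
Discount to today: PV = €55.5172 / (1 + 0.098)^7 = €55.5172 / 1.924050 = €28.85

€28.85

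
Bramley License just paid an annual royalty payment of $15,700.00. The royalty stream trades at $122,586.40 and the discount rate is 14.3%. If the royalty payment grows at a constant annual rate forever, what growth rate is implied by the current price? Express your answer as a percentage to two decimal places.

1.32%

P = D₀(1+g)/(r−g) ⇒ P(r−g) = D₀(1+g) ⇒ g(P+D₀) = P·r − D₀
g = (P·r − D₀)/(P + D₀) = ($122,586.40×0.143 − $15,700.00) / ($122,586.40 + $15,700.00) = 0.013232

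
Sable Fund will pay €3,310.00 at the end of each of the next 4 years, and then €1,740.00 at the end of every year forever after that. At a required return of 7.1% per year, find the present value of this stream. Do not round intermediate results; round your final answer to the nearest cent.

PV of 4-year annuity: €3,310.00 × [1 − (1+0.071)^−4] / 0.071 = 11186.40522
Perpetuity value at year 4: €1,740.00 / 0.071 = 24507.04225
PV of perpetuity: 24507.04225 / (1+0.071)^4 = 18626.57546
Total PV = 11186.40522 + 18626.57546 = 29812.98068

€29812.98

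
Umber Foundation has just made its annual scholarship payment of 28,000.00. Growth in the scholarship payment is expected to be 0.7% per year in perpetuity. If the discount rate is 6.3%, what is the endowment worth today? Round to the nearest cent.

503500.00

D₁ = D₀ × (1 + g) = 28,000.00 × 1.007 = 28,196.0000
Growing perpetuity: P = D₁ / (r − g) = 28,196.0000 / (0.063 − 0.007) = 503,500.00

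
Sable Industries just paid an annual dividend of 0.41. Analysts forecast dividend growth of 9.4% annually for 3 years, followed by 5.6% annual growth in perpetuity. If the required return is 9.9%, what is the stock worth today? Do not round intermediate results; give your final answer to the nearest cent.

11.15

D_1 = 0.44854
D_2 = 0.49070
D_3 = 0.53683
Terminal value at year 3: TV = D_3×(1+g_2)/(r−g_2) = 0.56689/0.043 = 13.18352
P_0 = D_1/(1+r)^1 + D_2/(1+r)^2 + D_3/(1+r)^3 + TV/(1+r)^3
    = 0.40813 + 0.40628 + 0.40443 + 9.93203 = 11.15088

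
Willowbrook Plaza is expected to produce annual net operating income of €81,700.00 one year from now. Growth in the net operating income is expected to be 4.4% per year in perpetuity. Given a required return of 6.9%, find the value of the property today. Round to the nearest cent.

Growing perpetuity: P = D₁ / (r − g) = €81,700.0000 / (0.069 − 0.044) = €3,268,000.00

€3268000.00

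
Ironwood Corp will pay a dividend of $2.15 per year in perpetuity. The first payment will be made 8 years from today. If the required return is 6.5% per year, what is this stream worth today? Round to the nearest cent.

Value at end of year 7: C / r = $2.15 / 0.065 = $33.0769
Discount to today: PV = $33.0769 / (1 + 0.065)^7 = $33.0769 / 1.553987 = $21.29

$21.29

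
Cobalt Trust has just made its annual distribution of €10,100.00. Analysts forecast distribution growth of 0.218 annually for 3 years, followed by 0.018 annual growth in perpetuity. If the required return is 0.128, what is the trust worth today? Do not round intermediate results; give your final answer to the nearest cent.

€153074.27

D_1 = 12301.80000
D_2 = 14983.59240
D_3 = 18250.01554
Terminal value at year 3: TV = D_3×(1+g_2)/(r−g_2) = 18578.51582/0.11 = 168895.59839
P_0 = D_1/(1+r)^1 + D_2/(1+r)^2 + D_3/(1+r)^3 + TV/(1+r)^3
    = 10905.85106 + 11775.99876 + 12715.57312 + 117676.84946 = 153074.27240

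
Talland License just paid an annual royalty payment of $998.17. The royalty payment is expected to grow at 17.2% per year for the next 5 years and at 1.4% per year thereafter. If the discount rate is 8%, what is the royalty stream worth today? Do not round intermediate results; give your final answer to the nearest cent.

D_1 = 1169.85524
D_2 = 1371.07034
D_3 = 1606.89444
D_4 = 1883.28028
D_5 = 2207.20449
Terminal value at year 5: TV = D_5×(1+g_2)/(r−g_2) = 2238.10536/0.066 = 33910.68720
P_0 = D_1/(1+r)^1 + D_2/(1+r)^2 + D_3/(1+r)^3 + D_4/(1+r)^4 + D_5/(1+r)^5 + TV/(1+r)^5
    = 1083.19930 + 1175.47183 + 1275.60461 + 1384.26723 + 1502.18629 + 23079.04391 = 29499.77317

$29499.77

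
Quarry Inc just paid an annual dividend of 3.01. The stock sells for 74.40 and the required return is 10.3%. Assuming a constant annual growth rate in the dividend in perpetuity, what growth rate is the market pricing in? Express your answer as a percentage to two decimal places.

6.01%

P = D₀(1+g)/(r−g) ⇒ P(r−g) = D₀(1+g) ⇒ g(P+D₀) = P·r − D₀
g = (P·r − D₀)/(P + D₀) = (74.40×0.103 − 3.01) / (74.40 + 3.01) = 0.060111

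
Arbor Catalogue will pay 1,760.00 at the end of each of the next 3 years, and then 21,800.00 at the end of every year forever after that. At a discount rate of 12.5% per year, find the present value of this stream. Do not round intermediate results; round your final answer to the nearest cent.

PV of 3-year annuity: 1,760.00 × [1 − (1+0.125)^−3] / 0.125 = 4191.16598
Perpetuity value at year 3: 21,800.00 / 0.125 = 174400.00000
PV of perpetuity: 174400.00000 / (1+0.125)^3 = 122486.69410
Total PV = 4191.16598 + 122486.69410 = 126677.86008

126677.86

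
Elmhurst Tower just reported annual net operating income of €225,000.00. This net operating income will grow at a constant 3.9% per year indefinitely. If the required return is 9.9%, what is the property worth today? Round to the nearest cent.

€3896250.00

D₁ = D₀ × (1 + g) = €225,000.00 × 1.039 = €233,775.0000
Growing perpetuity: P = D₁ / (r − g) = €233,775.0000 / (0.099 − 0.039) = €3,896,250.00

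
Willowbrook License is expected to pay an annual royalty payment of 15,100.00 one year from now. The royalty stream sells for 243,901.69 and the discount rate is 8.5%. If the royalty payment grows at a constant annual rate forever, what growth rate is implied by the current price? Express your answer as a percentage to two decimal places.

P = D₁/(r−g) ⇒ g = r − D₁/P = 0.085 − 15,100.00/243,901.69 = 0.023090

2.31%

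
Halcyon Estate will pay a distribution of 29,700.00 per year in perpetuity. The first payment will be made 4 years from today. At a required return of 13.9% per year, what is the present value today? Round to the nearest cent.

144600.73

Value at end of year 3: C / r = 29,700.00 / 0.139 = 213,669.0647
Discount to today: PV = 213,669.0647 / (1 + 0.139)^3 = 213,669.0647 / 1.477649 = 144,600.73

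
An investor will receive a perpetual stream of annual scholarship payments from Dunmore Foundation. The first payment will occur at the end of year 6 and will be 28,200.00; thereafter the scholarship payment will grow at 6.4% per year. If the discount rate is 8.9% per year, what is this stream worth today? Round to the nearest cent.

Value at end of year 5: C₁ / (r − g) = 28,200.00 / (0.089 − 0.064) = 1,128,000.0000
Discount to today: PV = 1,128,000.0000 / (1 + 0.089)^5 = 1,128,000.0000 / 1.531579 = 736,494.83

736494.83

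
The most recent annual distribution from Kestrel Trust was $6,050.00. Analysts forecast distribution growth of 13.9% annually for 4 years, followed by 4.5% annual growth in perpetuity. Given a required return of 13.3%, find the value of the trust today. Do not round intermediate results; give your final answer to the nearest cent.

$97899.82

D_1 = 6890.95000
D_2 = 7848.79205
D_3 = 8939.77414
D_4 = 10182.40275
Terminal value at year 4: TV = D_4×(1+g_2)/(r−g_2) = 10640.61087/0.088 = 120916.03267
P_0 = D_1/(1+r)^1 + D_2/(1+r)^2 + D_3/(1+r)^3 + D_4/(1+r)^4 + TV/(1+r)^4
    = 6082.03883 + 6114.24734 + 6146.62641 + 6179.17694 + 73377.72619 = 97899.81571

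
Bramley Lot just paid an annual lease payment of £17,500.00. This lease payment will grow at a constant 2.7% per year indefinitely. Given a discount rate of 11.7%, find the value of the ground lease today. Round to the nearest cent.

£199694.44

D₁ = D₀ × (1 + g) = £17,500.00 × 1.027 = £17,972.5000
Growing perpetuity: P = D₁ / (r − g) = £17,972.5000 / (0.117 − 0.027) = £199,694.44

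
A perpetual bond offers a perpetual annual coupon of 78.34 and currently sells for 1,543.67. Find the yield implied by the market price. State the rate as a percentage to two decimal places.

5.07%

P = C/r ⇒ r = C/P = 78.34/1,543.67 = 0.050749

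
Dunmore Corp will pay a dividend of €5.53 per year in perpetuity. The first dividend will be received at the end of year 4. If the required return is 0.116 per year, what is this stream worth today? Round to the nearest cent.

Value at end of year 3: C / r = €5.53 / 0.116 = €47.6724
Discount to today: PV = €47.6724 / (1 + 0.116)^3 = €47.6724 / 1.389929 = €34.30

€34.30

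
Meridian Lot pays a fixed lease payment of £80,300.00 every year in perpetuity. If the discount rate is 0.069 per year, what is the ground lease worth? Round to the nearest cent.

£1163768.12

Level perpetuity: PV = C / r = £80,300.00 / 0.069 = £1,163,768.12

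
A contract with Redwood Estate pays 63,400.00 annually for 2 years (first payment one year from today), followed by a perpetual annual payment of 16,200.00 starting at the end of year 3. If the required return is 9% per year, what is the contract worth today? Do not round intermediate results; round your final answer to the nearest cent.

PV of 2-year annuity: 63,400.00 × [1 − (1+0.09)^−2] / 0.09 = 111527.64919
Perpetuity value at year 2: 16,200.00 / 0.09 = 180000.00000
PV of perpetuity: 180000.00000 / (1+0.09)^2 = 151502.39879
Total PV = 111527.64919 + 151502.39879 = 263030.04798

263030.05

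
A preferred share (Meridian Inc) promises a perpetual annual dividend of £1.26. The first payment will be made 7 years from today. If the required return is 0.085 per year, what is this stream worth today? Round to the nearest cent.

Value at end of year 6: C / r = £1.26 / 0.085 = £14.8235
Discount to today: PV = £14.8235 / (1 + 0.085)^6 = £14.8235 / 1.631468 = £9.09

£9.09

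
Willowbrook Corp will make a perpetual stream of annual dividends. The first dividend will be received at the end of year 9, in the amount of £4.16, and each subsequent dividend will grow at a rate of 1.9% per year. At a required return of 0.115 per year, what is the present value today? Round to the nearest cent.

£18.14

Value at end of year 8: C₁ / (r − g) = £4.16 / (0.115 − 0.019) = £43.3333
Discount to today: PV = £43.3333 / (1 + 0.115)^8 = £43.3333 / 2.388905 = £18.14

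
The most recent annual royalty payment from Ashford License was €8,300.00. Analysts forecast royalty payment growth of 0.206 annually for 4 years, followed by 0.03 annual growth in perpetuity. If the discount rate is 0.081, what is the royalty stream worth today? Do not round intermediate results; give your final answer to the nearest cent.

€303648.92

D_1 = 10009.80000
D_2 = 12071.81880
D_3 = 14558.61347
D_4 = 17557.68785
Terminal value at year 4: TV = D_4×(1+g_2)/(r−g_2) = 18084.41848/0.051 = 354596.44086
P_0 = D_1/(1+r)^1 + D_2/(1+r)^2 + D_3/(1+r)^3 + D_4/(1+r)^4 + TV/(1+r)^4
    = 9259.75948 + 10330.49948 + 11525.05307 + 12857.73728 + 259675.87063 = 303648.91995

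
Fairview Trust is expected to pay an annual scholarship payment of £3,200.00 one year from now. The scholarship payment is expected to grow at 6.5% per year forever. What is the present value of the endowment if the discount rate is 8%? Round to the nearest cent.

£213333.33

Growing perpetuity: P = D₁ / (r − g) = £3,200.0000 / (0.08 − 0.065) = £213,333.33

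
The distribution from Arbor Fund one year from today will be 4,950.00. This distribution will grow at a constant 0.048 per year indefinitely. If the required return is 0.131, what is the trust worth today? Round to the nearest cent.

59638.55

Growing perpetuity: P = D₁ / (r − g) = 4,950.0000 / (0.131 − 0.048) = 59,638.55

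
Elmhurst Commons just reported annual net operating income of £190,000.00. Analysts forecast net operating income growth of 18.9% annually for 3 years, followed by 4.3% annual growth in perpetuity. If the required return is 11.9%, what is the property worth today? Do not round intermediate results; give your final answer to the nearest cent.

£3772426.99

D_1 = 225910.00000
D_2 = 268606.99000
D_3 = 319373.71111
Terminal value at year 3: TV = D_3×(1+g_2)/(r−g_2) = 333106.78069/0.076 = 4382983.95642
P_0 = D_1/(1+r)^1 + D_2/(1+r)^2 + D_3/(1+r)^3 + TV/(1+r)^3
    = 201885.61215 + 214514.73892 + 227933.89149 + 3128092.74766 = 3772426.99022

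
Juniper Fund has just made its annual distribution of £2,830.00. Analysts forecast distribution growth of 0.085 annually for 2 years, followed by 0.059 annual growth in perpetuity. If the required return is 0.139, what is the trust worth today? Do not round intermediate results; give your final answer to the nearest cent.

D_1 = 3070.55000
D_2 = 3331.54675
Terminal value at year 2: TV = D_2×(1+g_2)/(r−g_2) = 3528.10801/0.08 = 44101.35010
P_0 = D_1/(1+r)^1 + D_2/(1+r)^2 + TV/(1+r)^2
    = 2695.82968 + 2568.02037 + 33994.16960 = 39258.01964

£39258.02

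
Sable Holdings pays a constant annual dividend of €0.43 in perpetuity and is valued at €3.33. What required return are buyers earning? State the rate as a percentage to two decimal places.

12.91%

P = C/r ⇒ r = C/P = €0.43/€3.33 = 0.129129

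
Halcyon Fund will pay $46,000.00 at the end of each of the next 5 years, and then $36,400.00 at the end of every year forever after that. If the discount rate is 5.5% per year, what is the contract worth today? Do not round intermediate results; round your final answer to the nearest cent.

$702812.91

PV of 5-year annuity: $46,000.00 × [1 − (1+0.055)^−5] / 0.055 = 196433.08588
Perpetuity value at year 5: $36,400.00 / 0.055 = 661818.18182
PV of perpetuity: 661818.18182 / (1+0.055)^5 = 506379.82691
Total PV = 196433.08588 + 506379.82691 = 702812.91278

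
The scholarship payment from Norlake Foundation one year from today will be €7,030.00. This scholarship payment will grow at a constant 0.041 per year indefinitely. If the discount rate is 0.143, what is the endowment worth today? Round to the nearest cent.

€68921.57

Growing perpetuity: P = D₁ / (r − g) = €7,030.0000 / (0.143 − 0.041) = €68,921.57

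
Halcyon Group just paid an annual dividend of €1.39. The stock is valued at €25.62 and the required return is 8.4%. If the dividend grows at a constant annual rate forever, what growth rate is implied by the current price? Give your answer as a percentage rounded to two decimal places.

2.82%

P = D₀(1+g)/(r−g) ⇒ P(r−g) = D₀(1+g) ⇒ g(P+D₀) = P·r − D₀
g = (P·r − D₀)/(P + D₀) = (€25.62×0.084 − €1.39) / (€25.62 + €1.39) = 0.028215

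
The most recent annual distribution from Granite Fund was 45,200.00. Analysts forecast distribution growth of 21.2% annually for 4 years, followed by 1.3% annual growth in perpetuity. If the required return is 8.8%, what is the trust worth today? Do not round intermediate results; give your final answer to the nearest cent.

D_1 = 54782.40000
D_2 = 66396.26880
D_3 = 80472.27779
D_4 = 97532.40068
Terminal value at year 4: TV = D_4×(1+g_2)/(r−g_2) = 98800.32188/0.075 = 1317337.62513
P_0 = D_1/(1+r)^1 + D_2/(1+r)^2 + D_3/(1+r)^3 + D_4/(1+r)^4 + TV/(1+r)^4
    = 50351.47059 + 56090.05731 + 62482.67414 + 69603.86126 + 940116.15277 = 1178644.21606

1178644.22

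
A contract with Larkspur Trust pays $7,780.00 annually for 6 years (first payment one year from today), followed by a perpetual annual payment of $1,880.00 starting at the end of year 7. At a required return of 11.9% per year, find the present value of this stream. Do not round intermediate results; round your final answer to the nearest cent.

$40124.48

PV of 6-year annuity: $7,780.00 × [1 − (1+0.119)^−6] / 0.119 = 32077.54682
Perpetuity value at year 6: $1,880.00 / 0.119 = 15798.31933
PV of perpetuity: 15798.31933 / (1+0.119)^6 = 8046.93269
Total PV = 32077.54682 + 8046.93269 = 40124.47952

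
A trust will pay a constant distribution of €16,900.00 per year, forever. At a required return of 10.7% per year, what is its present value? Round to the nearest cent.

€157943.93

Level perpetuity: PV = C / r = €16,900.00 / 0.107 = €157,943.93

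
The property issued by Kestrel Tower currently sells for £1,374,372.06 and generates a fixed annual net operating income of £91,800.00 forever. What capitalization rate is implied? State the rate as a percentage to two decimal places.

P = C/r ⇒ r = C/P = £91,800.00/£1,374,372.06 = 0.066794

6.68%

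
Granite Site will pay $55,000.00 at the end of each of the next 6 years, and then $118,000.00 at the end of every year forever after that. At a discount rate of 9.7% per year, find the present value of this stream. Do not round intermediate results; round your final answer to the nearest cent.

PV of 6-year annuity: $55,000.00 × [1 − (1+0.097)^−6] / 0.097 = 241660.02557
Perpetuity value at year 6: $118,000.00 / 0.097 = 1216494.84536
PV of perpetuity: 1216494.84536 / (1+0.097)^6 = 698024.24505
Total PV = 241660.02557 + 698024.24505 = 939684.27062

$939684.27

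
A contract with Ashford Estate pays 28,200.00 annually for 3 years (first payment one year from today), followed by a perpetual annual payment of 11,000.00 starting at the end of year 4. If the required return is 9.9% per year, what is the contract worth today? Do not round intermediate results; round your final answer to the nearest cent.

153960.38

PV of 3-year annuity: 28,200.00 × [1 − (1+0.099)^−3] / 0.099 = 70252.87330
Perpetuity value at year 3: 11,000.00 / 0.099 = 111111.11111
PV of perpetuity: 111111.11111 / (1+0.099)^3 = 83707.50805
Total PV = 70252.87330 + 83707.50805 = 153960.38135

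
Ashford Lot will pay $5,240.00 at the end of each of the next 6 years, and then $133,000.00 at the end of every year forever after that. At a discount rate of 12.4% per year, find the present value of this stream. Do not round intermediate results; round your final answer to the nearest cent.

PV of 6-year annuity: $5,240.00 × [1 − (1+0.124)^−6] / 0.124 = 21301.90313
Perpetuity value at year 6: $133,000.00 / 0.124 = 1072580.64516
PV of perpetuity: 1072580.64516 / (1+0.124)^6 = 531902.56963
Total PV = 21301.90313 + 531902.56963 = 553204.47275

$553204.47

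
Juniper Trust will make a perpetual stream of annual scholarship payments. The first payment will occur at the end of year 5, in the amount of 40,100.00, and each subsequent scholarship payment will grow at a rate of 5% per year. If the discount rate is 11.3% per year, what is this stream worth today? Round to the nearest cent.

Value at end of year 4: C₁ / (r − g) = 40,100.00 / (0.113 − 0.05) = 636,507.9365
Discount to today: PV = 636,507.9365 / (1 + 0.113)^4 = 636,507.9365 / 1.534549 = 414,785.12

414785.12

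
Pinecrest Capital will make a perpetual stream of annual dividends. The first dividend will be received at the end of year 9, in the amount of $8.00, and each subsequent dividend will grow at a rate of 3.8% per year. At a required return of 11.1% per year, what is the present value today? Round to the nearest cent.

$47.21

Value at end of year 8: C₁ / (r − g) = $8.00 / (0.111 − 0.038) = $109.5890
Discount to today: PV = $109.5890 / (1 + 0.111)^8 = $109.5890 / 2.321200 = $47.21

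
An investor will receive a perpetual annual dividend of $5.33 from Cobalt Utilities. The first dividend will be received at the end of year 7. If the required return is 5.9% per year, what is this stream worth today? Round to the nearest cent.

$64.05

Value at end of year 6: C / r = $5.33 / 0.059 = $90.3390
Discount to today: PV = $90.3390 / (1 + 0.059)^6 = $90.3390 / 1.410509 = $64.05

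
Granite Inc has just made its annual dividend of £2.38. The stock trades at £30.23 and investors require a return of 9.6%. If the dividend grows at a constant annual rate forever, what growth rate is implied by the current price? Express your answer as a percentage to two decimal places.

P = D₀(1+g)/(r−g) ⇒ P(r−g) = D₀(1+g) ⇒ g(P+D₀) = P·r − D₀
g = (P·r − D₀)/(P + D₀) = (£30.23×0.096 − £2.38) / (£30.23 + £2.38) = 0.016010

1.60%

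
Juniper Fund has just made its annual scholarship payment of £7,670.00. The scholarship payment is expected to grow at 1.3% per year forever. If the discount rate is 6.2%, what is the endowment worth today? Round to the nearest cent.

£158565.51

D₁ = D₀ × (1 + g) = £7,670.00 × 1.013 = £7,769.7100
Growing perpetuity: P = D₁ / (r − g) = £7,769.7100 / (0.062 − 0.013) = £158,565.51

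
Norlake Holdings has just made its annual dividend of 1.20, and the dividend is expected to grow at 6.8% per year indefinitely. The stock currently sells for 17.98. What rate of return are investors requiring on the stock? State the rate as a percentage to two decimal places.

13.93%

D₁ = 1.20 × 1.068 = 1.2816
P = D₁/(r − g) ⇒ r = D₁/P + g = 1.2816/17.98 + 0.068 = 0.071279 + 0.068 = 0.139279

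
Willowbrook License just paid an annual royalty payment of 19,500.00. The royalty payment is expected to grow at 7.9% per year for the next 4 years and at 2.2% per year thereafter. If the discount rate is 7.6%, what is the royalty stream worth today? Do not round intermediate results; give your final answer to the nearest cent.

451733.86

D_1 = 21040.50000
D_2 = 22702.69950
D_3 = 24496.21276
D_4 = 26431.41357
Terminal value at year 4: TV = D_4×(1+g_2)/(r−g_2) = 27012.90467/0.054 = 500238.97532
P_0 = D_1/(1+r)^1 + D_2/(1+r)^2 + D_3/(1+r)^3 + D_4/(1+r)^4 + TV/(1+r)^4
    = 19554.36803 + 19608.88764 + 19663.55926 + 19718.38331 + 373188.66196 = 451733.86021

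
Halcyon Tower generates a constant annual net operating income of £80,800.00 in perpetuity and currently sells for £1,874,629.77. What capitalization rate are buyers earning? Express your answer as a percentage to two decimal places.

4.31%

P = C/r ⇒ r = C/P = £80,800.00/£1,874,629.77 = 0.043102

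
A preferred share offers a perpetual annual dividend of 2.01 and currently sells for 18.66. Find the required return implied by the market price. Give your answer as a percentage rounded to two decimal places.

P = C/r ⇒ r = C/P = 2.01/18.66 = 0.107717

10.77%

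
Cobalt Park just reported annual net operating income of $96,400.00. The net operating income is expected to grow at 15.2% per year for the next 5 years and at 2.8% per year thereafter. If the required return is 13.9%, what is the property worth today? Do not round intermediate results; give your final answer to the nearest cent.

$1443668.36

D_1 = 111052.80000
D_2 = 127932.82560
D_3 = 147378.61509
D_4 = 169780.16459
D_5 = 195586.74960
Terminal value at year 5: TV = D_5×(1+g_2)/(r−g_2) = 201063.17859/0.111 = 1811379.98730
P_0 = D_1/(1+r)^1 + D_2/(1+r)^2 + D_3/(1+r)^3 + D_4/(1+r)^4 + D_5/(1+r)^5 + TV/(1+r)^5
    = 97500.26339 + 98613.08466 + 99738.60713 + 100876.97578 + 102028.33723 + 944911.08712 = 1443668.35531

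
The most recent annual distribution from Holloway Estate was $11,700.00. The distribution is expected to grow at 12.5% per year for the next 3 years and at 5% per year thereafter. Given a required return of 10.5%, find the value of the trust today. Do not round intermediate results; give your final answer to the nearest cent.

$272098.81

D_1 = 13162.50000
D_2 = 14807.81250
D_3 = 16658.78906
Terminal value at year 3: TV = D_3×(1+g_2)/(r−g_2) = 17491.72852/0.055 = 318031.42756
P_0 = D_1/(1+r)^1 + D_2/(1+r)^2 + D_3/(1+r)^3 + TV/(1+r)^3
    = 11911.76471 + 12127.36226 + 12346.86203 + 235712.82051 = 272098.80950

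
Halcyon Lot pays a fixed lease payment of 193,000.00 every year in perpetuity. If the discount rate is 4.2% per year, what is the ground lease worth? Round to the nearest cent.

Level perpetuity: PV = C / r = 193,000.00 / 0.042 = 4,595,238.10

4595238.10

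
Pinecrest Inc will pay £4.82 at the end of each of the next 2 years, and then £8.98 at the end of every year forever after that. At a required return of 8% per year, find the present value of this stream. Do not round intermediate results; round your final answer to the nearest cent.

PV of 2-year annuity: £4.82 × [1 − (1+0.08)^−2] / 0.08 = 8.59534
Perpetuity value at year 2: £8.98 / 0.08 = 112.25000
PV of perpetuity: 112.25000 / (1+0.08)^2 = 96.23628
Total PV = 8.59534 + 96.23628 = 104.83162

£104.83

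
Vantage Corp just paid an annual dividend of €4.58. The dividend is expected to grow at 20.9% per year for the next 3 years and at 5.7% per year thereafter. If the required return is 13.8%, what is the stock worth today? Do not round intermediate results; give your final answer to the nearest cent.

D_1 = 5.53722
D_2 = 6.69450
D_3 = 8.09365
Terminal value at year 3: TV = D_3×(1+g_2)/(r−g_2) = 8.55499/0.081 = 105.61713
P_0 = D_1/(1+r)^1 + D_2/(1+r)^2 + D_3/(1+r)^3 + TV/(1+r)^3
    = 4.86575 + 5.16932 + 5.49184 + 71.66508 = 87.19198

€87.19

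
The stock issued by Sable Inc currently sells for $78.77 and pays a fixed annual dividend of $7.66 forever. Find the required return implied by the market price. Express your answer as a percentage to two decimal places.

9.72%

P = C/r ⇒ r = C/P = $7.66/$78.77 = 0.097245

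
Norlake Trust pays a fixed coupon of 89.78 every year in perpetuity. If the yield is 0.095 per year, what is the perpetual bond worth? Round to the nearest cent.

Level perpetuity: PV = C / r = 89.78 / 0.095 = 945.05

945.05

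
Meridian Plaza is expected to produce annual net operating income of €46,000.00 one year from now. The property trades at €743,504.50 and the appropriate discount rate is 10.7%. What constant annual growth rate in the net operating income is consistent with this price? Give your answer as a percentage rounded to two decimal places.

4.51%

P = D₁/(r−g) ⇒ g = r − D₁/P = 0.107 − €46,000.00/€743,504.50 = 0.045131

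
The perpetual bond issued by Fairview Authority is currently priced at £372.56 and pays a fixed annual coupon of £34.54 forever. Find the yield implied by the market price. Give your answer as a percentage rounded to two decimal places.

9.27%

P = C/r ⇒ r = C/P = £34.54/£372.56 = 0.092710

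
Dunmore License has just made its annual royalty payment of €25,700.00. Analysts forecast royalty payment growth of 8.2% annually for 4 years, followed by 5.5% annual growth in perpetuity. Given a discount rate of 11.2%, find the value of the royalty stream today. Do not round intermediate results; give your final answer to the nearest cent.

€522434.82

D_1 = 27807.40000
D_2 = 30087.60680
D_3 = 32554.79056
D_4 = 35224.28338
Terminal value at year 4: TV = D_4×(1+g_2)/(r−g_2) = 37161.61897/0.057 = 651958.22753
P_0 = D_1/(1+r)^1 + D_2/(1+r)^2 + D_3/(1+r)^3 + D_4/(1+r)^4 + TV/(1+r)^4
    = 25006.65468 + 24332.01471 + 23675.57547 + 23036.84591 + 426383.72697 = 522434.81774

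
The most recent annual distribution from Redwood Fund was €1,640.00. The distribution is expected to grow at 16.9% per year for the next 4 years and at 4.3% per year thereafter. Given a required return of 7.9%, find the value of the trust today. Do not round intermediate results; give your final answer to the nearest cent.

€73510.18

D_1 = 1917.16000
D_2 = 2241.16004
D_3 = 2619.91609
D_4 = 3062.68191
Terminal value at year 4: TV = D_4×(1+g_2)/(r−g_2) = 3194.37723/0.036 = 88732.70076
P_0 = D_1/(1+r)^1 + D_2/(1+r)^2 + D_3/(1+r)^3 + D_4/(1+r)^4 + TV/(1+r)^4
    = 1776.79333 + 1924.99666 + 2085.56172 + 2259.51961 + 65463.30412 = 73510.17544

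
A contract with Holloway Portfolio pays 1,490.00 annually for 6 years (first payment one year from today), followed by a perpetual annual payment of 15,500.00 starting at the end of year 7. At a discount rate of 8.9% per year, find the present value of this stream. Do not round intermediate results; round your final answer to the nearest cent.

111121.76

PV of 6-year annuity: 1,490.00 × [1 − (1+0.089)^−6] / 0.089 = 6703.99388
Perpetuity value at year 6: 15,500.00 / 0.089 = 174157.30337
PV of perpetuity: 174157.30337 / (1+0.089)^6 = 104417.76977
Total PV = 6703.99388 + 104417.76977 = 111121.76364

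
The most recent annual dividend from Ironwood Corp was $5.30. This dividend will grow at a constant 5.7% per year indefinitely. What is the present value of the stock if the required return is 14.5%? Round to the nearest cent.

$63.66

D₁ = D₀ × (1 + g) = $5.30 × 1.057 = $5.6021
Growing perpetuity: P = D₁ / (r − g) = $5.6021 / (0.145 − 0.057) = $63.66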